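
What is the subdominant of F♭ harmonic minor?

The Fb harmonic minor scale runs Fb Gb Abb Bbb Cb Dbb Eb.
Degree 4 is Bbb.

Bbb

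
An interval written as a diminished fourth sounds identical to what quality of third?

A diminished fourth spans 4 semitones.
A third spanning 4 semitones is major (the major third is 4).

major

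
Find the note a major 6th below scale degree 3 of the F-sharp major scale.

C#

Scale degree 3 of F# major is A#.
A major sixth (9 semitones) below A# lands on the letter C, giving C#.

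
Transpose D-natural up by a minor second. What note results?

A second above D lands on the letter E.
A minor second spans 1 semitone, so D moves to pitch class 3. On the letter E that is Eb.

Eb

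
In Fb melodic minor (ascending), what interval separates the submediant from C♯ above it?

The submediant of Fb melodic minor (ascending) is Db.
Db up to C#: letters D→C make it a seventh; 12 semitones makes it augmented.

augmented seventh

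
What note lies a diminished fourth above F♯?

Bb

A fourth above F lands on the letter B.
A diminished fourth spans 4 semitones, so F# moves to pitch class 10. On the letter B that is Bb.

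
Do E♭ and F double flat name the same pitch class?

Eb is pitch class 3; Fbb is pitch class 3.
All spellings map to pitch class 3, so they are enharmonically equivalent.

Yes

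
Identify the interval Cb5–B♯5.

doubly augmented seventh

The letter names run C→B, a span of 6 letter steps, so the interval is some kind of seventh.
Cb to B# is 13 semitones. A major seventh is 11, so 13 makes it doubly augmented.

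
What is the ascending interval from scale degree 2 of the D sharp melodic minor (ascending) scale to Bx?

Scale degree 2 of D# melodic minor (ascending) is E#.
E# up to B##: letters E→B make it a fifth; 8 semitones makes it augmented.

augmented fifth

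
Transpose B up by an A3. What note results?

A third above B lands on the letter D.
An augmented third spans 5 semitones, so B moves to pitch class 4. On the letter D that is D##.

D##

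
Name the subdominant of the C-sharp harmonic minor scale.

F#

The C# harmonic minor scale runs C# D# E F# G# A B#.
Degree 4 is F#.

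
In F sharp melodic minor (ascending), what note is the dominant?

C#

The F# melodic minor (ascending) scale runs F# G# A B C# D# E#.
Degree 5 is C#.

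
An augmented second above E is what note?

E up a major second is F#, so the target letter is F.
From E, an augmented second is 3 semitones up: F##.

F##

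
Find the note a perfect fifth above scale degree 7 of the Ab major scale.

D

Scale degree 7 of Ab major is G.
A perfect fifth (7 semitones) above G lands on the letter D, giving D.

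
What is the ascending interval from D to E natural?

major second

The letter names run D→E, a span of 1 letter step, so the interval is some kind of second.
D to E is 2 semitones. A major second is 2, so 2 makes it major.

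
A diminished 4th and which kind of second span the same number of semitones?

doubly augmented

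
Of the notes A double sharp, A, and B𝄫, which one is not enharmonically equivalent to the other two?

A##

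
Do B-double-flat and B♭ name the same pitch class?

Bbb is pitch class 9; Bb is pitch class 10.
The pitch classes differ (9 vs. 10), so they are not enharmonic equivalents.

No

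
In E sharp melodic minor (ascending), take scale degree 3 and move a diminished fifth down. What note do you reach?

C##

Scale degree 3 of E# melodic minor (ascending) is G#.
A diminished fifth (6 semitones) below G# lands on the letter C, giving C##.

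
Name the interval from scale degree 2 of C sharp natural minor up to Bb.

Scale degree 2 of C# natural minor is D#.
D# up to Bb: letters D→B make it a sixth; 7 semitones makes it diminished.

diminished sixth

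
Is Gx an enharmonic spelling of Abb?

No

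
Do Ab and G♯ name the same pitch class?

Ab = pitch class 8 and G# = pitch class 8 — the same pitch class, so they are enharmonic equivalents.

Yes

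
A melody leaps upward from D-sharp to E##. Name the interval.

augmented second

The letter names run D→E, a span of 1 letter step, so the interval is some kind of second.
D# to E## is 3 semitones. A major second is 2, so 3 makes it augmented.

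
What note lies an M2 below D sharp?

C#

A second below D lands on the letter C.
A major second spans 2 semitones, so D# moves to pitch class 1. On the letter C that is C#.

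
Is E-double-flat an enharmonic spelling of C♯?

No

Ebb is pitch class 2; C# is pitch class 1.
The pitch classes differ (2 vs. 1), so they are not enharmonic equivalents.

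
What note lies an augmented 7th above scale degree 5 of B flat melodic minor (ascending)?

E#

Scale degree 5 of Bb melodic minor (ascending) is F.
An augmented seventh (12 semitones) above F lands on the letter E, giving E#.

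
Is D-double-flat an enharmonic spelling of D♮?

No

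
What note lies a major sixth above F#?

D#

F up a major sixth is D, so the target letter is D.
From F#, a major sixth is 9 semitones up: D#.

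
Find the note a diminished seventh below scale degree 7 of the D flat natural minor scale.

D

Scale degree 7 of Db natural minor is Cb.
A diminished seventh (9 semitones) below Cb lands on the letter D, giving D.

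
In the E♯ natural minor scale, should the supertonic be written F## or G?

Each scale degree takes a distinct letter name. Degree 2 of a scale on E must use the letter F.
F## and G are enharmonically the same pitch, but only F## uses the letter F, so it is the correct spelling here.

F##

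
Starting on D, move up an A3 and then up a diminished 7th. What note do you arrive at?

E

An augmented third up from D is F## (letter F, 5 semitones up).
A diminished seventh up from F## is E (letter E, 9 semitones up).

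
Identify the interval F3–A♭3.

The letter names run F→A, a span of 2 letter steps, so the interval is some kind of third.
F to Ab is 3 semitones. A major third is 4, so 3 makes it minor.

minor third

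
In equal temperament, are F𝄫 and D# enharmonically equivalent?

Fbb = pitch class 3 and D# = pitch class 3 — the same pitch class, so they are enharmonic equivalents.

Yes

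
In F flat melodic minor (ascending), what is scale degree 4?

Bbb

The Fb melodic minor (ascending) scale runs Fb Gb Abb Bbb Cb Db Eb.
Degree 4 is Bbb.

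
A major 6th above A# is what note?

F##

A sixth above A lands on the letter F.
A major sixth spans 9 semitones, so A# moves to pitch class 7. On the letter F that is F##.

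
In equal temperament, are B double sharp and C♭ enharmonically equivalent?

No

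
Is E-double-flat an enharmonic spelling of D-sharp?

No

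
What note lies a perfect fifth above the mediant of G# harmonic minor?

F#

The mediant of G# harmonic minor is B.
A perfect fifth (7 semitones) above B lands on the letter F, giving F#.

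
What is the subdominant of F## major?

Degree 4 takes the letter 3 steps above F, which is B.
In major, degree 4 sits 5 semitones above the tonic. F## + 5 semitones is pitch class 0, spelled on B as B#.

B#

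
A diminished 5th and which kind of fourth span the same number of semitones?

augmented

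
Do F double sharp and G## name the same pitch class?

Two spellings are enharmonically equivalent only if they share a pitch class.
Here F## → 7, G## → 9; 7 ≠ 9, so they are not.

No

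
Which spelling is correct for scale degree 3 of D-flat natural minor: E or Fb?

Each scale degree takes a distinct letter name. Degree 3 of a scale on D must use the letter F.
Fb and E are enharmonically the same pitch, but only Fb uses the letter F, so it is the correct spelling here.

Fb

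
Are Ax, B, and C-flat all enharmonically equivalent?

Yes

A## is pitch class 11; B is pitch class 11; Cb is pitch class 11.
All spellings map to pitch class 11, so they are enharmonically equivalent.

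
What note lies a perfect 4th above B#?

B up a perfect fourth is E, so the target letter is E.
From B#, a perfect fourth is 5 semitones up: E#.

E#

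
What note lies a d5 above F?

A fifth above F lands on the letter C.
A diminished fifth spans 6 semitones, so F moves to pitch class 11. On the letter C that is Cb.

Cb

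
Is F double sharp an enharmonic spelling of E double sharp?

No

F## is pitch class 7; E## is pitch class 6.
The pitch classes differ (7 vs. 6), so they are not enharmonic equivalents.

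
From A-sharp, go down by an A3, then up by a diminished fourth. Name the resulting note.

An augmented third down from A# is F (letter F, 5 semitones down).
A diminished fourth up from F is Bbb (letter B, 4 semitones up).

Bbb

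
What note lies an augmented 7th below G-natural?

Abb

A seventh below G lands on the letter A.
An augmented seventh spans 12 semitones, so G moves to pitch class 7. On the letter A that is Abb.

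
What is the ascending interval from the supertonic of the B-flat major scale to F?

The supertonic of Bb major is C.
C up to F: letters C→F make it a fourth; 5 semitones makes it perfect.

perfect fourth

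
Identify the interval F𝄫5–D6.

The letter names run F→D, a span of 5 letter steps, so the interval is some kind of sixth.
Fbb to D is 11 semitones. A major sixth is 9, so 11 makes it doubly augmented.

doubly augmented sixth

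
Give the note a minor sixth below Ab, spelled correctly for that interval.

C

A sixth below A lands on the letter C.
A minor sixth spans 8 semitones, so Ab moves to pitch class 0. On the letter C that is C.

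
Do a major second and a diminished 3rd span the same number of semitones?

A major second spans 2 semitones; a diminished third spans 2.
They are enharmonically equivalent.

Yes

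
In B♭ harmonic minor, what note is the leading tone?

A

The Bb harmonic minor scale runs Bb C Db Eb F Gb A.
Degree 7 is A.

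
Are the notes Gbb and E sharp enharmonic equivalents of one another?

Yes

Gbb = pitch class 5 and E# = pitch class 5 — the same pitch class, so they are enharmonic equivalents.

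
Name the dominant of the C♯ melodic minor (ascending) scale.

G#

Degree 5 takes the letter 4 steps above C, which is G.
In melodic minor (ascending), degree 5 sits 7 semitones above the tonic. C# + 7 semitones is pitch class 8, spelled on G as G#.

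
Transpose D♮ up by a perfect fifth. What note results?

A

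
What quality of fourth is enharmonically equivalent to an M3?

diminished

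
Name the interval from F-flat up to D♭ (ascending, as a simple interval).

major sixth

Counting letters F–G–A–B–C–D gives a sixth.
Fb→Db = 9 semitones, exactly the major sixth.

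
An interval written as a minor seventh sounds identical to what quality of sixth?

A minor seventh spans 10 semitones.
A sixth spanning 10 semitones is augmented (the major sixth is 9).

augmented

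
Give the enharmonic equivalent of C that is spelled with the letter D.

Dbb

Plain D sits 2 semitones above C, so on the letter D the same pitch needs a double flat: Dbb.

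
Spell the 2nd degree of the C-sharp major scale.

The C# major scale runs C# D# E# F# G# A# B#.
Degree 2 is D#.

D#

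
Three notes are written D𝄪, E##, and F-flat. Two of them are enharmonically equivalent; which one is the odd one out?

In 12-tone equal temperament, enharmonic equivalents share a pitch class. D## is pitch class 4; E## is pitch class 6; Fb is pitch class 4.
D## and Fb share pitch class 4, while E## is pitch class 6.

E##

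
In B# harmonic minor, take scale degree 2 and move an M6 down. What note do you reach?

Scale degree 2 of B# harmonic minor is C##.
A major sixth (9 semitones) below C## lands on the letter E, giving E#.

E#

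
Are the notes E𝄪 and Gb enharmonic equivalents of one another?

E## = pitch class 6 and Gb = pitch class 6 — the same pitch class, so they are enharmonic equivalents.

Yes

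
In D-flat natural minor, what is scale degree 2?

Eb

Degree 2 takes the letter 1 step above D, which is E.
In natural minor, degree 2 sits 2 semitones above the tonic. Db + 2 semitones is pitch class 3, spelled on E as Eb.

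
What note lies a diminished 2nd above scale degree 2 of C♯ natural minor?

Eb

Scale degree 2 of C# natural minor is D#.
A diminished second (0 semitones) above D# lands on the letter E, giving Eb.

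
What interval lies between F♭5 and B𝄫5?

Counting letters F–G–A–B gives a fourth.
Fb→Bbb = 5 semitones, exactly the perfect fourth.

perfect fourth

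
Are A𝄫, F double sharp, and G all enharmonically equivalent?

Abb is pitch class 7; F## is pitch class 7; G is pitch class 7.
All spellings map to pitch class 7, so they are enharmonically equivalent.

Yes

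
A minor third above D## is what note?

F##

D up a major third is F#, so the target letter is F.
From D##, a minor third is 3 semitones up: F##.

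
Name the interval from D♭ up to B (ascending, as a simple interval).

augmented sixth

Counting letters D–E–F–G–A–B gives a sixth.
Db→B = 10 semitones, 1 wider than the major sixth (9), so augmented.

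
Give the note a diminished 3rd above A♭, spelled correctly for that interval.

A up a major third is C#, so the target letter is C.
From Ab, a diminished third is 2 semitones up: Cbb.

Cbb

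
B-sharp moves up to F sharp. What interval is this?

diminished fifth

The letter names run B→F, a span of 4 letter steps, so the interval is some kind of fifth.
B# to F# is 6 semitones. A perfect fifth is 7, so 6 makes it diminished.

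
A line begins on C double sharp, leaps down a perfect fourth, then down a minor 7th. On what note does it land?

A perfect fourth down from C## is G## (letter G, 5 semitones down).
A minor seventh down from G## is A## (letter A, 10 semitones down).

A##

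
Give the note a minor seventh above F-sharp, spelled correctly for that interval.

E

F up a major seventh is E, so the target letter is E.
From F#, a minor seventh is 10 semitones up: E.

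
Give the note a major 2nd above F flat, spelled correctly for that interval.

Gb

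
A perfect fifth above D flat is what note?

A fifth above D lands on the letter A.
A perfect fifth spans 7 semitones, so Db moves to pitch class 8. On the letter A that is Ab.

Ab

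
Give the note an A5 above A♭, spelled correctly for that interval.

E

A fifth above A lands on the letter E.
An augmented fifth spans 8 semitones, so Ab moves to pitch class 4. On the letter E that is E.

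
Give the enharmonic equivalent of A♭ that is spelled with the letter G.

G#

Ab is pitch class 8. The letter G alone is pitch class 7.
To reach pitch class 8 from G requires an offset of +1 semitone, i.e. sharp: G#.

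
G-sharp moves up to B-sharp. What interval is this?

major third

Counting letters G–A–B gives a third.
G#→B# = 4 semitones, exactly the major third.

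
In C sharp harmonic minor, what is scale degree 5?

G#

The C# harmonic minor scale runs C# D# E F# G# A B#.
Degree 5 is G#.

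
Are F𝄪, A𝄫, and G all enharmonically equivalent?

F## is pitch class 7; Abb is pitch class 7; G is pitch class 7.
All spellings map to pitch class 7, so they are enharmonically equivalent.

Yes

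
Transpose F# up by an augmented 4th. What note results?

B#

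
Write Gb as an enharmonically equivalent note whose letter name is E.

Plain E sits 2 semitones below Gb, so on the letter E the same pitch needs a double sharp: E##.

E##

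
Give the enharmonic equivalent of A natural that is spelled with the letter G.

Plain G sits 2 semitones below A, so on the letter G the same pitch needs a double sharp: G##.

G##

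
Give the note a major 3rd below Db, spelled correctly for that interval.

A third below D lands on the letter B.
A major third spans 4 semitones, so Db moves to pitch class 9. On the letter B that is Bbb.

Bbb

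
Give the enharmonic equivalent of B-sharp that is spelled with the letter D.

Dbb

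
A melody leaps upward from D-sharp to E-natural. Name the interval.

minor second

Counting letters D–E gives a second.
D#→E = 1 semitone, 1 narrower than the major second (2), so minor.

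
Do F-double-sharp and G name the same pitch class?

F## = pitch class 7 and G = pitch class 7 — the same pitch class, so they are enharmonic equivalents.

Yes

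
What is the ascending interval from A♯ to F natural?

diminished sixth

Counting letters A–B–C–D–E–F gives a sixth.
A#→F = 7 semitones, 2 narrower than the major sixth (9), so diminished.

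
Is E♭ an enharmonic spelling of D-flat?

Eb is pitch class 3; Db is pitch class 1.
The pitch classes differ (3 vs. 1), so they are not enharmonic equivalents.

No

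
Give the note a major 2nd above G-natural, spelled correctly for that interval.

A

G up a major second is A, so the target letter is A.
From G, a major second is 2 semitones up: A.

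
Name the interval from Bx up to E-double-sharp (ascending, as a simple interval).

perfect fourth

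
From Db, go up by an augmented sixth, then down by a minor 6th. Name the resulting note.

An augmented sixth up from Db is B (letter B, 10 semitones up).
A minor sixth down from B is D# (letter D, 8 semitones down).

D#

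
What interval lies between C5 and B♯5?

augmented seventh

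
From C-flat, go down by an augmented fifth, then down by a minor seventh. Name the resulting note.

Gbb

An augmented fifth down from Cb is Fbb (letter F, 8 semitones down).
A minor seventh down from Fbb is Gbb (letter G, 10 semitones down).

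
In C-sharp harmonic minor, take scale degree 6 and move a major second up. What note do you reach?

Scale degree 6 of C# harmonic minor is A.
A major second (2 semitones) above A lands on the letter B, giving B.

B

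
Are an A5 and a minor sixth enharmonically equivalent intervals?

Yes

An augmented fifth spans 8 semitones; a minor sixth spans 8.
They are enharmonically equivalent.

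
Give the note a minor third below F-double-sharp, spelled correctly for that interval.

D##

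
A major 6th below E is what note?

A sixth below E lands on the letter G.
A major sixth spans 9 semitones, so E moves to pitch class 7. On the letter G that is G.

G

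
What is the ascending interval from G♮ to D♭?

The letter names run G→D, a span of 4 letter steps, so the interval is some kind of fifth.
G to Db is 6 semitones. A perfect fifth is 7, so 6 makes it diminished.

diminished fifth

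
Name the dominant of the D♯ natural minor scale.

A#

Degree 5 takes the letter 4 steps above D, which is A.
In natural minor, degree 5 sits 7 semitones above the tonic. D# + 7 semitones is pitch class 10, spelled on A as A#.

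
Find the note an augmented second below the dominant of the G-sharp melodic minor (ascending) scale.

C

The dominant of G# melodic minor (ascending) is D#.
An augmented second (3 semitones) below D# lands on the letter C, giving C.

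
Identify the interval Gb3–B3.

augmented third

The letter names run G→B, a span of 2 letter steps, so the interval is some kind of third.
Gb to B is 5 semitones. A major third is 4, so 5 makes it augmented.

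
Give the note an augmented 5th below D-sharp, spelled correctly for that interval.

G

D down a perfect fifth is G, so the target letter is G.
From D#, an augmented fifth is 8 semitones down: G.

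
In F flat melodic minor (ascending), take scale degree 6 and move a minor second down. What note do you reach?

C

Scale degree 6 of Fb melodic minor (ascending) is Db.
A minor second (1 semitone) below Db lands on the letter C, giving C.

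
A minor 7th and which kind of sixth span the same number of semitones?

A minor seventh spans 10 semitones.
A sixth spanning 10 semitones is augmented (the major sixth is 9).

augmented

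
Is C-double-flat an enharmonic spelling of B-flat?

Cbb is pitch class 10; Bb is pitch class 10.
All spellings map to pitch class 10, so they are enharmonically equivalent.

Yes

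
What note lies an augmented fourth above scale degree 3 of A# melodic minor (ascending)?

F##

Scale degree 3 of A# melodic minor (ascending) is C#.
An augmented fourth (6 semitones) above C# lands on the letter F, giving F##.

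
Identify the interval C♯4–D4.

minor second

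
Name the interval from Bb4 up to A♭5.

The letter names run B→A, a span of 6 letter steps, so the interval is some kind of seventh.
Bb to Ab is 10 semitones. A major seventh is 11, so 10 makes it minor.

minor seventh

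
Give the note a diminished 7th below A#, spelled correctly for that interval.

A seventh below A lands on the letter B.
A diminished seventh spans 9 semitones, so A# moves to pitch class 1. On the letter B that is B##.

B##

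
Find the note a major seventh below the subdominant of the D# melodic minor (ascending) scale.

A

The subdominant of D# melodic minor (ascending) is G#.
A major seventh (11 semitones) below G# lands on the letter A, giving A.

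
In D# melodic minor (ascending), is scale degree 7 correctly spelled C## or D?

Each scale degree takes a distinct letter name. Degree 7 of a scale on D must use the letter C.
C## and D are enharmonically the same pitch, but only C## uses the letter C, so it is the correct spelling here.

C##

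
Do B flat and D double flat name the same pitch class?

No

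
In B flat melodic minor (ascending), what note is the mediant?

Db

The Bb melodic minor (ascending) scale runs Bb C Db Eb F G A.
Degree 3 is Db.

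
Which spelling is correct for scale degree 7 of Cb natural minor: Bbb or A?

Each scale degree takes a distinct letter name. Degree 7 of a scale on C must use the letter B.
Bbb and A are enharmonically the same pitch, but only Bbb uses the letter B, so it is the correct spelling here.

Bbb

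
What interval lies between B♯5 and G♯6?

minor sixth

The letter names run B→G, a span of 5 letter steps, so the interval is some kind of sixth.
B# to G# is 8 semitones. A major sixth is 9, so 8 makes it minor.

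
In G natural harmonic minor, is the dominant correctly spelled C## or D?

Each scale degree takes a distinct letter name. Degree 5 of a scale on G must use the letter D.
D and C## are enharmonically the same pitch, but only D uses the letter D, so it is the correct spelling here.

D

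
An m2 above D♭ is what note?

A second above D lands on the letter E.
A minor second spans 1 semitone, so Db moves to pitch class 2. On the letter E that is Ebb.

Ebb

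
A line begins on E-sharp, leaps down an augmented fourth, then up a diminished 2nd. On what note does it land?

Cb

An augmented fourth down from E# is B (letter B, 6 semitones down).
A diminished second up from B is Cb (letter C, 0 semitones up).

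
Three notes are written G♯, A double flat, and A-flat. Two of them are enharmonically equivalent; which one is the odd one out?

Abb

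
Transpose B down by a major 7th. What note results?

C

B down a major seventh is C, so the target letter is C.
From B, a major seventh is 11 semitones down: C.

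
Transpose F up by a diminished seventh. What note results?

F up a major seventh is E, so the target letter is E.
From F, a diminished seventh is 9 semitones up: Ebb.

Ebb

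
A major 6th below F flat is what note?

F down a major sixth is Ab, so the target letter is A.
From Fb, a major sixth is 9 semitones down: Abb.

Abb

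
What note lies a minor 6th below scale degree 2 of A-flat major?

Scale degree 2 of Ab major is Bb.
A minor sixth (8 semitones) below Bb lands on the letter D, giving D.

D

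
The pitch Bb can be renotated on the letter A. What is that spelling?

A#

Bb is pitch class 10. The letter A alone is pitch class 9.
To reach pitch class 10 from A requires an offset of +1 semitone, i.e. sharp: A#.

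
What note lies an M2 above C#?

C up a major second is D, so the target letter is D.
From C#, a major second is 2 semitones up: D#.

D#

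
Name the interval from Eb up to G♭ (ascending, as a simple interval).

The letter names run E→G, a span of 2 letter steps, so the interval is some kind of third.
Eb to Gb is 3 semitones. A major third is 4, so 3 makes it minor.

minor third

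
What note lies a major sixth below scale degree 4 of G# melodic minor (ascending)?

E

Scale degree 4 of G# melodic minor (ascending) is C#.
A major sixth (9 semitones) below C# lands on the letter E, giving E.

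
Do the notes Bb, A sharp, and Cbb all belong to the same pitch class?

Bb is pitch class 10; A# is pitch class 10; Cbb is pitch class 10.
All spellings map to pitch class 10, so they are enharmonically equivalent.

Yes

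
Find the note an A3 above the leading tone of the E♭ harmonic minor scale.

F##

The leading tone of Eb harmonic minor is D.
An augmented third (5 semitones) above D lands on the letter F, giving F##.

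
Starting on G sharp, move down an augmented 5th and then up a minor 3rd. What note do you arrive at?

An augmented fifth down from G# is C (letter C, 8 semitones down).
A minor third up from C is Eb (letter E, 3 semitones up).

Eb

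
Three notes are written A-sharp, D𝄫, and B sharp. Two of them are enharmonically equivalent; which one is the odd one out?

In 12-tone equal temperament, enharmonic equivalents share a pitch class. A# is pitch class 10; Dbb is pitch class 0; B# is pitch class 0.
Dbb and B# share pitch class 0, while A# is pitch class 10.

A#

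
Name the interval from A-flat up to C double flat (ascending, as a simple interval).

diminished third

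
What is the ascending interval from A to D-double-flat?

The letter names run A→D, a span of 3 letter steps, so the interval is some kind of fourth.
A to Dbb is 3 semitones. A perfect fourth is 5, so 3 makes it doubly diminished.

doubly diminished fourth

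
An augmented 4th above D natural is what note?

A fourth above D lands on the letter G.
An augmented fourth spans 6 semitones, so D moves to pitch class 8. On the letter G that is G#.

G#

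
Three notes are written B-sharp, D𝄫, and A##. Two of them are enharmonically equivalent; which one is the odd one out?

A##

In 12-tone equal temperament, enharmonic equivalents share a pitch class. B# is pitch class 0; Dbb is pitch class 0; A## is pitch class 11.
B# and Dbb share pitch class 0, while A## is pitch class 11.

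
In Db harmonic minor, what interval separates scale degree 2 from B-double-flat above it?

Scale degree 2 of Db harmonic minor is Eb.
Eb up to Bbb: letters E→B make it a fifth; 6 semitones makes it diminished.

diminished fifth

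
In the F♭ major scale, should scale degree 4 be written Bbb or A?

Each scale degree takes a distinct letter name. Degree 4 of a scale on F must use the letter B.
Bbb and A are enharmonically the same pitch, but only Bbb uses the letter B, so it is the correct spelling here.

Bbb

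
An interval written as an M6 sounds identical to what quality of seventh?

diminished

A major sixth spans 9 semitones.
A seventh spanning 9 semitones is diminished (the major seventh is 11).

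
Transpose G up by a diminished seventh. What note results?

Fb

G up a major seventh is F#, so the target letter is F.
From G, a diminished seventh is 9 semitones up: Fb.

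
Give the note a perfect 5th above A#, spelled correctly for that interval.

E#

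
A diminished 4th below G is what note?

D#

A fourth below G lands on the letter D.
A diminished fourth spans 4 semitones, so G moves to pitch class 3. On the letter D that is D#.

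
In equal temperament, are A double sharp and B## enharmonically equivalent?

Two spellings are enharmonically equivalent only if they share a pitch class.
Here A## → 11, B## → 1; 1 ≠ 11, so they are not.

No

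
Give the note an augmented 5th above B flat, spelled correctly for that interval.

F#

A fifth above B lands on the letter F.
An augmented fifth spans 8 semitones, so Bb moves to pitch class 6. On the letter F that is F#.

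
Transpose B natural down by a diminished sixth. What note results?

D##

A sixth below B lands on the letter D.
A diminished sixth spans 7 semitones, so B moves to pitch class 4. On the letter D that is D##.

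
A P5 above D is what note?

D up a perfect fifth is A, so the target letter is A.
From D, a perfect fifth is 7 semitones up: A.

A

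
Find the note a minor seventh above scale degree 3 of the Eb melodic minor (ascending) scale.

Fb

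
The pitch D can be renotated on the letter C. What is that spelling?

C##

D is pitch class 2. The letter C alone is pitch class 0.
To reach pitch class 2 from C requires an offset of +2 semitones, i.e. double sharp: C##.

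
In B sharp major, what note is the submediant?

G##

The B# major scale runs B# C## D## E# F## G## A##.
Degree 6 is G##.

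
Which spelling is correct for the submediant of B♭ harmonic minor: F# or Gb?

Each scale degree takes a distinct letter name. Degree 6 of a scale on B must use the letter G.
Gb and F# are enharmonically the same pitch, but only Gb uses the letter G, so it is the correct spelling here.

Gb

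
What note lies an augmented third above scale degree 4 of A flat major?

Scale degree 4 of Ab major is Db.
An augmented third (5 semitones) above Db lands on the letter F, giving F#.

F#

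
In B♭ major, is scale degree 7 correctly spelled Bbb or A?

Each scale degree takes a distinct letter name. Degree 7 of a scale on B must use the letter A.
A and Bbb are enharmonically the same pitch, but only A uses the letter A, so it is the correct spelling here.

A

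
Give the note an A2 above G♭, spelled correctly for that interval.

G up a major second is A, so the target letter is A.
From Gb, an augmented second is 3 semitones up: A.

A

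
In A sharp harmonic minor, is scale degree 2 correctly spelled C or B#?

B#

Each scale degree takes a distinct letter name. Degree 2 of a scale on A must use the letter B.
B# and C are enharmonically the same pitch, but only B# uses the letter B, so it is the correct spelling here.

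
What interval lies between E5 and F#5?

Counting letters E–F gives a second.
E→F# = 2 semitones, exactly the major second.

major second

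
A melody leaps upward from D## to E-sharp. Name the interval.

minor second

Counting letters D–E gives a second.
D##→E# = 1 semitone, 1 narrower than the major second (2), so minor.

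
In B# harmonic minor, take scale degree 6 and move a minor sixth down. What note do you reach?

B#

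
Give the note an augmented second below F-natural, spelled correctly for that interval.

A second below F lands on the letter E.
An augmented second spans 3 semitones, so F moves to pitch class 2. On the letter E that is Ebb.

Ebb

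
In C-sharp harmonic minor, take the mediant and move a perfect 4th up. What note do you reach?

The mediant of C# harmonic minor is E.
A perfect fourth (5 semitones) above E lands on the letter A, giving A.

A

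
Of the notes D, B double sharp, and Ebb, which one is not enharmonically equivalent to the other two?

In 12-tone equal temperament, enharmonic equivalents share a pitch class. D is pitch class 2; B## is pitch class 1; Ebb is pitch class 2.
D and Ebb share pitch class 2, while B## is pitch class 1.

B##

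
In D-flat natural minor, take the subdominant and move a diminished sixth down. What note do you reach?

The subdominant of Db natural minor is Gb.
A diminished sixth (7 semitones) below Gb lands on the letter B, giving B.

B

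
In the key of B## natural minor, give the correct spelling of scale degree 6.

Degree 6 takes the letter 5 steps above B, which is G.
In natural minor, degree 6 sits 8 semitones above the tonic. B## + 8 semitones is pitch class 9, spelled on G as G##.

G##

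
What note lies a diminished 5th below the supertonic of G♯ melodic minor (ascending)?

The supertonic of G# melodic minor (ascending) is A#.
A diminished fifth (6 semitones) below A# lands on the letter D, giving D##.

D##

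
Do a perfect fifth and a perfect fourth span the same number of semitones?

No

A perfect fifth spans 7 semitones; a perfect fourth spans 5.
The spans differ, so they are not enharmonic equivalents.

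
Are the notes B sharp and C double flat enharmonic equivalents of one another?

Two spellings are enharmonically equivalent only if they share a pitch class.
Here B# → 0, Cbb → 10; 0 ≠ 10, so they are not.

No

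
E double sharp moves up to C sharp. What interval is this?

diminished sixth

Counting letters E–F–G–A–B–C gives a sixth.
E##→C# = 7 semitones, 2 narrower than the major sixth (9), so diminished.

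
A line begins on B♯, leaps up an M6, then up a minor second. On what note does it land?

A#

A major sixth up from B# is G## (letter G, 9 semitones up).
A minor second up from G## is A# (letter A, 1 semitone up).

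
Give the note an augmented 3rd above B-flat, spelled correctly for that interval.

D#

B up a major third is D#, so the target letter is D.
From Bb, an augmented third is 5 semitones up: D#.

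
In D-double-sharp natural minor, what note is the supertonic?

The D## natural minor scale runs D## E## F## G## A## B# C##.
Degree 2 is E##.

E##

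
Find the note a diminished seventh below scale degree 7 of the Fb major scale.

F#

Scale degree 7 of Fb major is Eb.
A diminished seventh (9 semitones) below Eb lands on the letter F, giving F#.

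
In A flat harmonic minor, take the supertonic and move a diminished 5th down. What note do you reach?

The supertonic of Ab harmonic minor is Bb.
A diminished fifth (6 semitones) below Bb lands on the letter E, giving E.

E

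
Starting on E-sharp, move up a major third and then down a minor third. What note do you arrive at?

A major third up from E# is G## (letter G, 4 semitones up).
A minor third down from G## is E## (letter E, 3 semitones down).

E##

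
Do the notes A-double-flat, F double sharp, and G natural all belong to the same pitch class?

Yes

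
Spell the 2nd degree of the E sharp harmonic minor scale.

F##

The E# harmonic minor scale runs E# F## G# A# B# C# D##.
Degree 2 is F##.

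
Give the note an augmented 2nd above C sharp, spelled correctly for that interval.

D##

A second above C lands on the letter D.
An augmented second spans 3 semitones, so C# moves to pitch class 4. On the letter D that is D##.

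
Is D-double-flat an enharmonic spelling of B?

No

Two spellings are enharmonically equivalent only if they share a pitch class.
Here Dbb → 0, B → 11; 0 ≠ 11, so they are not.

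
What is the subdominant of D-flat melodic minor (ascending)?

Gb

The Db melodic minor (ascending) scale runs Db Eb Fb Gb Ab Bb C.
Degree 4 is Gb.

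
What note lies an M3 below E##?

E down a major third is C, so the target letter is C.
From E##, a major third is 4 semitones down: C##.

C##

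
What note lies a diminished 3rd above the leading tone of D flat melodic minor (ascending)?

Ebb

The leading tone of Db melodic minor (ascending) is C.
A diminished third (2 semitones) above C lands on the letter E, giving Ebb.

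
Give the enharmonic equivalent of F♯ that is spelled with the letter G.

F# is pitch class 6. The letter G alone is pitch class 7.
To reach pitch class 6 from G requires an offset of -1 semitone, i.e. flat: Gb.

Gb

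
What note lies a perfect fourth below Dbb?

A fourth below D lands on the letter A.
A perfect fourth spans 5 semitones, so Dbb moves to pitch class 7. On the letter A that is Abb.

Abb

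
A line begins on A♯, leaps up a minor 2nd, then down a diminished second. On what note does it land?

A##

A minor second up from A# is B (letter B, 1 semitone up).
A diminished second down from B is A## (letter A, 0 semitones down).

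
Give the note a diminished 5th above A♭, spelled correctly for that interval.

Ebb

A fifth above A lands on the letter E.
A diminished fifth spans 6 semitones, so Ab moves to pitch class 2. On the letter E that is Ebb.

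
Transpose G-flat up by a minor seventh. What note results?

Fb

G up a major seventh is F#, so the target letter is F.
From Gb, a minor seventh is 10 semitones up: Fb.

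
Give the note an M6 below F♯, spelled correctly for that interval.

F down a major sixth is Ab, so the target letter is A.
From F#, a major sixth is 9 semitones down: A.

A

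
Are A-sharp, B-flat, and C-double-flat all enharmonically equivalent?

A# = pitch class 10 and Bb = pitch class 10 and Cbb = pitch class 10 — the same pitch class, so they are enharmonic equivalents.

Yes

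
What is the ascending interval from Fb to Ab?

Counting letters F–G–A gives a third.
Fb→Ab = 4 semitones, exactly the major third.

major third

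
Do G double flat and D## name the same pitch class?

Gbb is pitch class 5; D## is pitch class 4.
The pitch classes differ (5 vs. 4), so they are not enharmonic equivalents.

No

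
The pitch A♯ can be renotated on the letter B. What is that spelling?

Bb

Plain B sits 1 semitone above A#, so on the letter B the same pitch needs a flat: Bb.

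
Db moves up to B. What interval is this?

Counting letters D–E–F–G–A–B gives a sixth.
Db→B = 10 semitones, 1 wider than the major sixth (9), so augmented.

augmented sixth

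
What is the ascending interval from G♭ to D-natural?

augmented fifth

Counting letters G–A–B–C–D gives a fifth.
Gb→D = 8 semitones, 1 wider than the perfect fifth (7), so augmented.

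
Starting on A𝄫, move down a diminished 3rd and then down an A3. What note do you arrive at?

Dbb

A diminished third down from Abb is F (letter F, 2 semitones down).
An augmented third down from F is Dbb (letter D, 5 semitones down).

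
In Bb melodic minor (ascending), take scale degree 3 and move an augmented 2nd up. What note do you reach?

E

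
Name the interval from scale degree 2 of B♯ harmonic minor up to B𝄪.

major seventh

Scale degree 2 of B# harmonic minor is C##.
C## up to B##: letters C→B make it a seventh; 11 semitones makes it major.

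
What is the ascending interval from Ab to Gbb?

The letter names run A→G, a span of 6 letter steps, so the interval is some kind of seventh.
Ab to Gbb is 9 semitones. A major seventh is 11, so 9 makes it diminished.

diminished seventh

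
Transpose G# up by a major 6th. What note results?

G up a major sixth is E, so the target letter is E.
From G#, a major sixth is 9 semitones up: E#.

E#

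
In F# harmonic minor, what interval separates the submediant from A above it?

The submediant of F# harmonic minor is D.
D up to A: letters D→A make it a fifth; 7 semitones makes it perfect.

perfect fifth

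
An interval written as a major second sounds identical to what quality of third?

diminished

A major second spans 2 semitones.
A third spanning 2 semitones is diminished (the major third is 4).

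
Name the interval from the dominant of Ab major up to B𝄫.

diminished fifth

The dominant of Ab major is Eb.
Eb up to Bbb: letters E→B make it a fifth; 6 semitones makes it diminished.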